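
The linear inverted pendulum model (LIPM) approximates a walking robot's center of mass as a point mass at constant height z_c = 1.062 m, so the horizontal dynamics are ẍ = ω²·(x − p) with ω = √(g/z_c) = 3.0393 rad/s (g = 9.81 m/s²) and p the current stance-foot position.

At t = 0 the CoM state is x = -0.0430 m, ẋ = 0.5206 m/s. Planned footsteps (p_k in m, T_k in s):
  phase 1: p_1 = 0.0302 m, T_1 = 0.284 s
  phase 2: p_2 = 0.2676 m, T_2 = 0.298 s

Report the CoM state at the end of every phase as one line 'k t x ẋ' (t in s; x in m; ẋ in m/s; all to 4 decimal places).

1 0.2840 0.0949 0.5101
2 0.5820 0.1928 0.1909

phase 1: p=0.0302, T=0.284, ωT=0.863161, cosh=1.396235, sinh=0.974408; start (x,ẋ)=(-0.043000, 0.520600) → end (x,ẋ)=(0.094901, 0.510097)
phase 2: p=0.2676, T=0.298, ωT=0.905711, cosh=1.438973, sinh=1.034718; start (x,ẋ)=(0.094901, 0.510097) → end (x,ẋ)=(0.192752, 0.190909)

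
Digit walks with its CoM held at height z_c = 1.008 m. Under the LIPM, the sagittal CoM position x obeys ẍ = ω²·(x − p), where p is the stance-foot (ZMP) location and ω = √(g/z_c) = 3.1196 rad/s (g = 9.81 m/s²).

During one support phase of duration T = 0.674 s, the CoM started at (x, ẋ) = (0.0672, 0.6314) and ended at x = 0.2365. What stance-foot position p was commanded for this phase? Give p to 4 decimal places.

p = 0.2723

ωT = 3.1196·0.674 = 2.102610; cosh(ωT) = 4.154826, sinh(ωT) = 4.032689
x(T) = p + (x₀−p)·cosh(ωT) + (ẋ₀/ω)·sinh(ωT) ⇒ p·(1 − cosh) = x(T) − x₀·cosh − (ẋ₀/ω)·sinh
numerator   = 0.2365 − (0.0672)·4.154826 − (0.6314/3.1196)·4.032689 = -0.858911
denominator = 1 − 4.154826 = -3.154826
p = -0.858911 / -3.154826 = 0.2723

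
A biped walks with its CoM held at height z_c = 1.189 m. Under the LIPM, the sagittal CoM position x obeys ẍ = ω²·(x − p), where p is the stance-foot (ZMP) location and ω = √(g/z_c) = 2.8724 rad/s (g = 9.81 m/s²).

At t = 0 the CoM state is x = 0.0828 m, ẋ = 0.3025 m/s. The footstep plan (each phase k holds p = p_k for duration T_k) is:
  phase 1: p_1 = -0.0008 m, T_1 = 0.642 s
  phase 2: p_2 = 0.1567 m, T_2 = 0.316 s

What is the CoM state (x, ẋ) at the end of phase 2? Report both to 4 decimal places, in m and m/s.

phase 1: p=-0.0008, T=0.642, ωT=1.844081, cosh=3.240228, sinh=3.082058; start (x,ẋ)=(0.082800, 0.302500) → end (x,ẋ)=(0.594663, 1.720272)
phase 2: p=0.1567, T=0.316, ωT=0.907678, cosh=1.441011, sinh=1.037551; start (x,ẋ)=(0.594663, 1.720272) → end (x,ẋ)=(1.409195, 3.784173)

x = 1.4092, ẋ = 3.7842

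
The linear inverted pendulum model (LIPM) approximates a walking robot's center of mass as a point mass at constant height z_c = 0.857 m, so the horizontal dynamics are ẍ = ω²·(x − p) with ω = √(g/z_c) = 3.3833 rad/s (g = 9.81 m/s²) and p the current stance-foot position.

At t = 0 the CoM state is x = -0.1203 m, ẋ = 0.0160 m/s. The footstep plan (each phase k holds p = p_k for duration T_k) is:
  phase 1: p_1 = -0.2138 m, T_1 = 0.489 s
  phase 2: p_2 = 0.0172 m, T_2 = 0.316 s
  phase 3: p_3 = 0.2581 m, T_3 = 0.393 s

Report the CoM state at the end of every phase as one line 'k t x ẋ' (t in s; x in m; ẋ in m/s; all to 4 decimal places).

1 0.4890 0.0516 0.8404
2 0.8050 0.3923 1.5175
3 1.1980 1.3177 3.8664

phase 1: p=-0.2138, T=0.489, ωT=1.654434, cosh=2.710659, sinh=2.519458; start (x,ẋ)=(-0.120300, 0.016000) → end (x,ẋ)=(0.051561, 0.840372)
phase 2: p=0.0172, T=0.316, ωT=1.069123, cosh=1.628066, sinh=1.284757; start (x,ẋ)=(0.051561, 0.840372) → end (x,ẋ)=(0.392261, 1.517541)
phase 3: p=0.2581, T=0.393, ωT=1.329637, cosh=2.022122, sinh=1.757549; start (x,ẋ)=(0.392261, 1.517541) → end (x,ẋ)=(1.317719, 3.866419)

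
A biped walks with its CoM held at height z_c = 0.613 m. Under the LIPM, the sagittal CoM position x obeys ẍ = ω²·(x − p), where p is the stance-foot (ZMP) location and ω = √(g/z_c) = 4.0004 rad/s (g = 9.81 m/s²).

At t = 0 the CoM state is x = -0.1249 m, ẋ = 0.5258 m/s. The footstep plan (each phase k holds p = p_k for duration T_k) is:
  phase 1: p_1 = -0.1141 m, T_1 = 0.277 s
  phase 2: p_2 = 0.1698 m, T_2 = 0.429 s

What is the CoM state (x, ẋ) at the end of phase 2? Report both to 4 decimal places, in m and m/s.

phase 1: p=-0.1141, T=0.277, ωT=1.108111, cosh=1.679407, sinh=1.349225; start (x,ẋ)=(-0.124900, 0.525800) → end (x,ẋ)=(0.045100, 0.824740)
phase 2: p=0.1698, T=0.429, ωT=1.716172, cosh=2.871471, sinh=2.691718; start (x,ẋ)=(0.045100, 0.824740) → end (x,ẋ)=(0.366664, 1.025456)

x = 0.3667, ẋ = 1.0255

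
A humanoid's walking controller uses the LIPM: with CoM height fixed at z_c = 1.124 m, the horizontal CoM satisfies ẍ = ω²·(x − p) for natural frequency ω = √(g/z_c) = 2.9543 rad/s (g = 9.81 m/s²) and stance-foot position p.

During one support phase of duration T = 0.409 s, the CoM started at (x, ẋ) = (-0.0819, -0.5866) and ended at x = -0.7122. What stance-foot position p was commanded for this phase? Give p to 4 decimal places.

ωT = 2.9543·0.409 = 1.208309; cosh(ωT) = 1.823260, sinh(ωT) = 1.524558
x(T) = p + (x₀−p)·cosh(ωT) + (ẋ₀/ω)·sinh(ωT) ⇒ p·(1 − cosh) = x(T) − x₀·cosh − (ẋ₀/ω)·sinh
numerator   = -0.7122 − (-0.0819)·1.823260 − (-0.5866/2.9543)·1.524558 = -0.260162
denominator = 1 − 1.823260 = -0.823260
p = -0.260162 / -0.823260 = 0.3160

p = 0.3160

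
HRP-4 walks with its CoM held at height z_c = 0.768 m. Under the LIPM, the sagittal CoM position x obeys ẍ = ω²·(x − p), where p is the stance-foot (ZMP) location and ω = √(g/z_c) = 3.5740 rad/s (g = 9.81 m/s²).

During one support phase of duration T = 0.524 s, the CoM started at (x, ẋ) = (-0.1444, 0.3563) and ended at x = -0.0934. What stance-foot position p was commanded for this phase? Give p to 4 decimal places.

ωT = 3.5740·0.524 = 1.872776; cosh(ωT) = 3.330015, sinh(ωT) = 3.176318
x(T) = p + (x₀−p)·cosh(ωT) + (ẋ₀/ω)·sinh(ωT) ⇒ p·(1 − cosh) = x(T) − x₀·cosh − (ẋ₀/ω)·sinh
numerator   = -0.0934 − (-0.1444)·3.330015 − (0.3563/3.5740)·3.176318 = 0.070800
denominator = 1 − 3.330015 = -2.330015
p = 0.070800 / -2.330015 = -0.0304

p = -0.0304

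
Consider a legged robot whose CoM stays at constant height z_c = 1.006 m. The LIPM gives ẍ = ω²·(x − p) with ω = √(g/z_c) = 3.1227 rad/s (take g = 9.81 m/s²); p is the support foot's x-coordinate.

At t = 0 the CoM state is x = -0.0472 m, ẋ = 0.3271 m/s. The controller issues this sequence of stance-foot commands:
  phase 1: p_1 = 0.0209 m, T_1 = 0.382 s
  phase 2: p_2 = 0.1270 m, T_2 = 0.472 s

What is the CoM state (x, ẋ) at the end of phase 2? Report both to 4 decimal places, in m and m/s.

x = 0.1410, ẋ = 0.1570

phase 1: p=0.0209, T=0.382, ωT=1.192871, cosh=1.799941, sinh=1.496592; start (x,ẋ)=(-0.047200, 0.327100) → end (x,ẋ)=(0.055091, 0.270502)
phase 2: p=0.1270, T=0.472, ωT=1.473914, cosh=2.297660, sinh=2.068633; start (x,ẋ)=(0.055091, 0.270502) → end (x,ẋ)=(0.140971, 0.157007)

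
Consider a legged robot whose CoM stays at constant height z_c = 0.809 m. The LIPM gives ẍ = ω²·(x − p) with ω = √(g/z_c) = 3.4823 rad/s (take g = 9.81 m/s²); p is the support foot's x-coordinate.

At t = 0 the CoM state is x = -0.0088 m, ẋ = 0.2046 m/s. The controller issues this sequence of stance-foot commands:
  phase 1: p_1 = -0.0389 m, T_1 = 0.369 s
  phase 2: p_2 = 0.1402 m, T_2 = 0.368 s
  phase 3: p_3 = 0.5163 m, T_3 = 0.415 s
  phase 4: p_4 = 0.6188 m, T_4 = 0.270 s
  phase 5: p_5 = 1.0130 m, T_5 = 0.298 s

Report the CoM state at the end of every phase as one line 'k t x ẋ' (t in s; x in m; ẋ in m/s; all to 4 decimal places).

phase 1: p=-0.0389, T=0.369, ωT=1.284969, cosh=1.945607, sinh=1.668948; start (x,ẋ)=(-0.008800, 0.204600) → end (x,ẋ)=(0.117721, 0.573006)
phase 2: p=0.1402, T=0.368, ωT=1.281486, cosh=1.939807, sinh=1.662183; start (x,ẋ)=(0.117721, 0.573006) → end (x,ẋ)=(0.370103, 0.981405)
phase 3: p=0.5163, T=0.415, ωT=1.445154, cosh=2.239109, sinh=2.003399; start (x,ẋ)=(0.370103, 0.981405) → end (x,ẋ)=(0.753561, 1.177539)
phase 4: p=0.6188, T=0.270, ωT=0.940221, cosh=1.475544, sinh=1.085003; start (x,ẋ)=(0.753561, 1.177539) → end (x,ẋ)=(1.184539, 2.246678)
phase 5: p=1.0130, T=0.298, ωT=1.037725, cosh=1.588524, sinh=1.234265; start (x,ẋ)=(1.184539, 2.246678) → end (x,ẋ)=(2.081805, 4.306189)

1 0.3690 0.1177 0.5730
2 0.7370 0.3701 0.9814
3 1.1520 0.7536 1.1775
4 1.4220 1.1845 2.2467
5 1.7200 2.0818 4.3062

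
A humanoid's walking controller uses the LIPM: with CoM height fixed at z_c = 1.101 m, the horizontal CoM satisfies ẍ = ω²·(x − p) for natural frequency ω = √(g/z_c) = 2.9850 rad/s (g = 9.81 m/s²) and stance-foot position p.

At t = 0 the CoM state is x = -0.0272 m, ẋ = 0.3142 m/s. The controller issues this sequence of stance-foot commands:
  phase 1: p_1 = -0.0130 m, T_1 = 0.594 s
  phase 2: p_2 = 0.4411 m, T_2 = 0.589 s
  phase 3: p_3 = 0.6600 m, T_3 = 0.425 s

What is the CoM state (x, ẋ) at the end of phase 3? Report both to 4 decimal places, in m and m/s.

phase 1: p=-0.0130, T=0.594, ωT=1.773090, cosh=3.029415, sinh=2.859607; start (x,ẋ)=(-0.027200, 0.314200) → end (x,ẋ)=(0.244984, 0.830632)
phase 2: p=0.4411, T=0.589, ωT=1.758165, cosh=2.987071, sinh=2.814710; start (x,ẋ)=(0.244984, 0.830632) → end (x,ẋ)=(0.638532, 0.833404)
phase 3: p=0.6600, T=0.425, ωT=1.268625, cosh=1.918589, sinh=1.637371; start (x,ẋ)=(0.638532, 0.833404) → end (x,ẋ)=(1.075961, 1.494033)

x = 1.0760, ẋ = 1.4940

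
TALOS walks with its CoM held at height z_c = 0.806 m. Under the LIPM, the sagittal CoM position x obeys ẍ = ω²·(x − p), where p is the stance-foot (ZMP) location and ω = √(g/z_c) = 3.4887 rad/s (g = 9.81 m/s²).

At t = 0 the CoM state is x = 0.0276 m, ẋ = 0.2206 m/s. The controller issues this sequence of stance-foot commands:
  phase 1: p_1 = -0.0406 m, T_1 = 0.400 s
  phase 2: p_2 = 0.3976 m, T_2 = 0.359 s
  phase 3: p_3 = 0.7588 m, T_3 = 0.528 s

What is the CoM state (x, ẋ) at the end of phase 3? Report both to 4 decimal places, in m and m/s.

x = 0.6005, ẋ = -0.2834

phase 1: p=-0.0406, T=0.400, ωT=1.395480, cosh=2.142313, sinh=1.894599; start (x,ẋ)=(0.027600, 0.220600) → end (x,ẋ)=(0.225306, 0.923375)
phase 2: p=0.3976, T=0.359, ωT=1.252443, cosh=1.892343, sinh=1.606538; start (x,ẋ)=(0.225306, 0.923375) → end (x,ẋ)=(0.496773, 0.781684)
phase 3: p=0.7588, T=0.528, ωT=1.842034, cosh=3.233925, sinh=3.075431; start (x,ẋ)=(0.496773, 0.781684) → end (x,ẋ)=(0.600511, -0.283446)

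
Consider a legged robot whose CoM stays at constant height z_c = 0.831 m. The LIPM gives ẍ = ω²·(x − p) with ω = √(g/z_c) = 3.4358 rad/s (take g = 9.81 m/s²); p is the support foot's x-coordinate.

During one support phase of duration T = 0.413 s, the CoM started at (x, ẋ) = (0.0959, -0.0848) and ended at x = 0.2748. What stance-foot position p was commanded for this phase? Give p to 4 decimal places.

p = -0.0952

ωT = 3.4358·0.413 = 1.418985; cosh(ωT) = 2.187442, sinh(ωT) = 1.945483
x(T) = p + (x₀−p)·cosh(ωT) + (ẋ₀/ω)·sinh(ωT) ⇒ p·(1 − cosh) = x(T) − x₀·cosh − (ẋ₀/ω)·sinh
numerator   = 0.2748 − (0.0959)·2.187442 − (-0.0848/3.4358)·1.945483 = 0.113041
denominator = 1 − 2.187442 = -1.187442
p = 0.113041 / -1.187442 = -0.0952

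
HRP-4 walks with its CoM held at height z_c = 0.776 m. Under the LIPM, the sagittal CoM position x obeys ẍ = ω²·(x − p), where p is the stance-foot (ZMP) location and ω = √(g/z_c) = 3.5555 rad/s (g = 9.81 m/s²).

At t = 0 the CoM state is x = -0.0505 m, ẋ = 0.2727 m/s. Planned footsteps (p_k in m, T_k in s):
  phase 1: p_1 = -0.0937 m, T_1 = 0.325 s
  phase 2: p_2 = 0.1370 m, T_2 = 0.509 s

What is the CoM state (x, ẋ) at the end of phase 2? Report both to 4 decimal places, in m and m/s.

phase 1: p=-0.0937, T=0.325, ωT=1.155538, cosh=1.745309, sinh=1.430421; start (x,ẋ)=(-0.050500, 0.272700) → end (x,ẋ)=(0.091408, 0.695655)
phase 2: p=0.1370, T=0.509, ωT=1.809749, cosh=3.136306, sinh=2.972611; start (x,ẋ)=(0.091408, 0.695655) → end (x,ẋ)=(0.575618, 1.699918)

x = 0.5756, ẋ = 1.6999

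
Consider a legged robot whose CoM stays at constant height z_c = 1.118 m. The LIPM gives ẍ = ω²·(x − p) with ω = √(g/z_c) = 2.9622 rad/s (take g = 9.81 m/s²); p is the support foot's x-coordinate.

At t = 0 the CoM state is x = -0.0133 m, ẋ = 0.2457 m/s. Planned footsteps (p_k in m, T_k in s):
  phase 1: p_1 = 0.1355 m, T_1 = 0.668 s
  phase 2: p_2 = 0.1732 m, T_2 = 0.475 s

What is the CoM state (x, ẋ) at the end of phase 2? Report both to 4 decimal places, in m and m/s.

x = -0.8850, ẋ = -3.0841

phase 1: p=0.1355, T=0.668, ωT=1.978750, cosh=3.685967, sinh=3.547725; start (x,ẋ)=(-0.013300, 0.245700) → end (x,ẋ)=(-0.118705, -0.658108)
phase 2: p=0.1732, T=0.475, ωT=1.407045, cosh=2.164368, sinh=1.919502; start (x,ẋ)=(-0.118705, -0.658108) → end (x,ẋ)=(-0.885044, -3.084147)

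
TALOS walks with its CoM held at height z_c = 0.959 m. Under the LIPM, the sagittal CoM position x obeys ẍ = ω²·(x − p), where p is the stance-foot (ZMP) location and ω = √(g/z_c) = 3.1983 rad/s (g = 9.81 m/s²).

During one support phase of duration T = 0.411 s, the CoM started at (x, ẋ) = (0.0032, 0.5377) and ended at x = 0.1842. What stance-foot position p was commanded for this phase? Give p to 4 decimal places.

p = 0.1130

ωT = 3.1983·0.411 = 1.314501; cosh(ωT) = 1.995751, sinh(ωT) = 1.727143
x(T) = p + (x₀−p)·cosh(ωT) + (ẋ₀/ω)·sinh(ωT) ⇒ p·(1 − cosh) = x(T) − x₀·cosh − (ẋ₀/ω)·sinh
numerator   = 0.1842 − (0.0032)·1.995751 − (0.5377/3.1983)·1.727143 = -0.112555
denominator = 1 − 1.995751 = -0.995751
p = -0.112555 / -0.995751 = 0.1130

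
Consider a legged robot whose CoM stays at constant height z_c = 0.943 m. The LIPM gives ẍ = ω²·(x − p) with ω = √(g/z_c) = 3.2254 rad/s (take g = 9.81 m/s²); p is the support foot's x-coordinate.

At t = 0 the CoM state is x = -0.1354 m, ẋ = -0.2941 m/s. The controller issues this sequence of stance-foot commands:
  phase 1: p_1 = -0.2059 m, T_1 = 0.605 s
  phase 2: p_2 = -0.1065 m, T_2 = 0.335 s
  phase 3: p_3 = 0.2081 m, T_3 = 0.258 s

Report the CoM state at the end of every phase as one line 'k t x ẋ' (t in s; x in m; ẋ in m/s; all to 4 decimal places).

phase 1: p=-0.2059, T=0.605, ωT=1.951367, cosh=3.590191, sinh=3.448111; start (x,ẋ)=(-0.135400, -0.294100) → end (x,ẋ)=(-0.267199, -0.271807)
phase 2: p=-0.1065, T=0.335, ωT=1.080509, cosh=1.642801, sinh=1.303378; start (x,ẋ)=(-0.267199, -0.271807) → end (x,ẋ)=(-0.480333, -1.122089)
phase 3: p=0.2081, T=0.258, ωT=0.832153, cosh=1.366687, sinh=0.931575; start (x,ẋ)=(-0.480333, -1.122089) → end (x,ẋ)=(-1.056859, -3.602080)

1 0.6050 -0.2672 -0.2718
2 0.9400 -0.4803 -1.1221
3 1.1980 -1.0569 -3.6021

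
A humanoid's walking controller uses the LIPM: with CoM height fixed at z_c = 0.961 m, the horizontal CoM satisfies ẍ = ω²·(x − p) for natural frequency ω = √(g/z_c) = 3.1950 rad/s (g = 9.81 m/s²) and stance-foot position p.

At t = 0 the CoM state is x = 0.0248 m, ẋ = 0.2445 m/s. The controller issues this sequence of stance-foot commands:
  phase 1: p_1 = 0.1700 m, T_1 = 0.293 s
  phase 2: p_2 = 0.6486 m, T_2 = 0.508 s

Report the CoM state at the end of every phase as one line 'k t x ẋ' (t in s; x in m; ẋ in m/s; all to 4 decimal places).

1 0.2930 0.0390 -0.1409
2 0.8010 -1.0639 -5.1150

phase 1: p=0.1700, T=0.293, ωT=0.936135, cosh=1.471123, sinh=1.078983; start (x,ẋ)=(0.024800, 0.244500) → end (x,ẋ)=(0.038963, -0.140866)
phase 2: p=0.6486, T=0.508, ωT=1.623060, cosh=2.632935, sinh=2.435641; start (x,ẋ)=(0.038963, -0.140866) → end (x,ẋ)=(-1.063921, -5.115009)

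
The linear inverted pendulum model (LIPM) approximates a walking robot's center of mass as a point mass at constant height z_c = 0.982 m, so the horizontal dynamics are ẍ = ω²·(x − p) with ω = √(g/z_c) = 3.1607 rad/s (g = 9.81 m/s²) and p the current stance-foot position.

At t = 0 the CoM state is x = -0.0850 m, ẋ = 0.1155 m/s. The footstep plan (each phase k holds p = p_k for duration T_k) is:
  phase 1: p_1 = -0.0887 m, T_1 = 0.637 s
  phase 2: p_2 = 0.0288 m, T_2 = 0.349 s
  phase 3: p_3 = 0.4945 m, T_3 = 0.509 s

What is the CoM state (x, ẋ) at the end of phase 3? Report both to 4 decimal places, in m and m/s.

x = 0.6646, ẋ = 0.8577

phase 1: p=-0.0887, T=0.637, ωT=2.013366, cosh=3.811009, sinh=3.677471; start (x,ẋ)=(-0.085000, 0.115500) → end (x,ẋ)=(0.059785, 0.483178)
phase 2: p=0.0288, T=0.349, ωT=1.103084, cosh=1.672646, sinh=1.340800; start (x,ẋ)=(0.059785, 0.483178) → end (x,ẋ)=(0.285596, 0.939496)
phase 3: p=0.4945, T=0.509, ωT=1.608796, cosh=2.598461, sinh=2.398332; start (x,ẋ)=(0.285596, 0.939496) → end (x,ẋ)=(0.664557, 0.857662)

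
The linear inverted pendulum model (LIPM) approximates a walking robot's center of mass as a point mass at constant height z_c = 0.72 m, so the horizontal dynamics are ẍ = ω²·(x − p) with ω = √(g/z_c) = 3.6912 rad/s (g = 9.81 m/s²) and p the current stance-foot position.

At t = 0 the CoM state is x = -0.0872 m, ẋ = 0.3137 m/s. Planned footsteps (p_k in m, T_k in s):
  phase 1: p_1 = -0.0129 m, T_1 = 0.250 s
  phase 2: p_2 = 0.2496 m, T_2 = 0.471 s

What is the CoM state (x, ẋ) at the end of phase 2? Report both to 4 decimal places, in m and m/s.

phase 1: p=-0.0129, T=0.250, ωT=0.922800, cosh=1.456865, sinh=1.059461; start (x,ẋ)=(-0.087200, 0.313700) → end (x,ẋ)=(-0.031106, 0.166455)
phase 2: p=0.2496, T=0.471, ωT=1.738555, cosh=2.932446, sinh=2.756672; start (x,ẋ)=(-0.031106, 0.166455) → end (x,ẋ)=(-0.449242, -2.368182)

x = -0.4492, ẋ = -2.3682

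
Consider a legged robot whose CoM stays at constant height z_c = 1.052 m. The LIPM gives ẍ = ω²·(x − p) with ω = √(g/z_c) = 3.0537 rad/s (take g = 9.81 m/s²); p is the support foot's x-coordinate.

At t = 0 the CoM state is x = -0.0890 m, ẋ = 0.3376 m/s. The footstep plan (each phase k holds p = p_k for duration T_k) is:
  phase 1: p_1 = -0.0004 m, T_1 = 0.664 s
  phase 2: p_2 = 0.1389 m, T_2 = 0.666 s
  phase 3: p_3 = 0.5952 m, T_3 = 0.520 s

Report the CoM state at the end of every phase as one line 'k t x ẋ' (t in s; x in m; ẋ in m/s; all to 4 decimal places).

1 0.6640 0.0699 0.2947
2 1.3300 0.2331 0.3536
3 1.8500 -0.0564 -1.6915

phase 1: p=-0.0004, T=0.664, ωT=2.027657, cosh=3.863955, sinh=3.732311; start (x,ẋ)=(-0.089000, 0.337600) → end (x,ẋ)=(0.069877, 0.294665)
phase 2: p=0.1389, T=0.666, ωT=2.033764, cosh=3.886822, sinh=3.755980; start (x,ẋ)=(0.069877, 0.294665) → end (x,ẋ)=(0.233051, 0.353643)
phase 3: p=0.5952, T=0.520, ωT=1.587924, cosh=2.548964, sinh=2.344615; start (x,ẋ)=(0.233051, 0.353643) → end (x,ẋ)=(-0.056379, -1.691470)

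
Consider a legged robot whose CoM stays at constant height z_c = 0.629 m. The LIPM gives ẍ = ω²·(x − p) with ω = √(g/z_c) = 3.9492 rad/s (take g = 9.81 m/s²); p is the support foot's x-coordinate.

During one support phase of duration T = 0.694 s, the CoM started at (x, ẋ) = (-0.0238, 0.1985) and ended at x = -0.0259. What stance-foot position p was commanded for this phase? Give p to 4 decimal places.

ωT = 3.9492·0.694 = 2.740745; cosh(ωT) = 7.781523, sinh(ωT) = 7.717001
x(T) = p + (x₀−p)·cosh(ωT) + (ẋ₀/ω)·sinh(ωT) ⇒ p·(1 − cosh) = x(T) − x₀·cosh − (ẋ₀/ω)·sinh
numerator   = -0.0259 − (-0.0238)·7.781523 − (0.1985/3.9492)·7.717001 = -0.228582
denominator = 1 − 7.781523 = -6.781523
p = -0.228582 / -6.781523 = 0.0337

p = 0.0337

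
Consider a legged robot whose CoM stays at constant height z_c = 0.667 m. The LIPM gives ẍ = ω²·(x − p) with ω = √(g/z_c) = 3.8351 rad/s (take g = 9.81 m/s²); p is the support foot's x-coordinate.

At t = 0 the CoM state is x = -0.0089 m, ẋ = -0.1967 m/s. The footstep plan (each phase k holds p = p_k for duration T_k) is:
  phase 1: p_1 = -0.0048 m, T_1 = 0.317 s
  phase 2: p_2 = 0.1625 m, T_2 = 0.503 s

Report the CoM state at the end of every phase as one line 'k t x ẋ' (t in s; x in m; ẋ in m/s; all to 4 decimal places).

1 0.3170 -0.0912 -0.3851
2 0.8200 -1.0673 -4.6311

phase 1: p=-0.0048, T=0.317, ωT=1.215727, cosh=1.834619, sinh=1.538125; start (x,ẋ)=(-0.008900, -0.196700) → end (x,ẋ)=(-0.091211, -0.385055)
phase 2: p=0.1625, T=0.503, ωT=1.929055, cosh=3.514145, sinh=3.368860; start (x,ẋ)=(-0.091211, -0.385055) → end (x,ẋ)=(-1.067322, -4.631069)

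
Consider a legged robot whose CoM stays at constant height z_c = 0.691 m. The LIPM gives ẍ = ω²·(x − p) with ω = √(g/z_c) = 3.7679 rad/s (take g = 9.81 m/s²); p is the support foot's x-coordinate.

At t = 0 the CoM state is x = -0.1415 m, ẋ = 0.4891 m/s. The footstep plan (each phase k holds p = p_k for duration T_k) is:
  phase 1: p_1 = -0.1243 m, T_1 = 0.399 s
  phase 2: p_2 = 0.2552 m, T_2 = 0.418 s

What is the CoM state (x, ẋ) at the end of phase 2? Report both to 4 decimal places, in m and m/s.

x = 0.5190, ẋ = 1.3155

phase 1: p=-0.1243, T=0.399, ωT=1.503392, cosh=2.359646, sinh=2.137271; start (x,ẋ)=(-0.141500, 0.489100) → end (x,ẋ)=(0.112547, 1.015591)
phase 2: p=0.2552, T=0.418, ωT=1.574982, cosh=2.518833, sinh=2.311822; start (x,ẋ)=(0.112547, 1.015591) → end (x,ẋ)=(0.519004, 1.315494)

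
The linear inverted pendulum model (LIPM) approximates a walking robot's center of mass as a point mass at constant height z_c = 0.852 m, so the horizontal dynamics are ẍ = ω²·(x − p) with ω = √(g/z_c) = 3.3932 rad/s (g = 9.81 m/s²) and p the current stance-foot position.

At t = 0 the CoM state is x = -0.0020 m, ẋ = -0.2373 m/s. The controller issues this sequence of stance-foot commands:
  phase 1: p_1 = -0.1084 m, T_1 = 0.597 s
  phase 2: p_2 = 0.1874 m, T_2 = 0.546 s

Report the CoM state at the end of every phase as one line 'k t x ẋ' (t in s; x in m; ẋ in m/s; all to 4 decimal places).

phase 1: p=-0.1084, T=0.597, ωT=2.025740, cosh=3.856809, sinh=3.724913; start (x,ẋ)=(-0.002000, -0.237300) → end (x,ẋ)=(0.041466, 0.429609)
phase 2: p=0.1874, T=0.546, ωT=1.852687, cosh=3.266874, sinh=3.110059; start (x,ẋ)=(0.041466, 0.429609) → end (x,ẋ)=(0.104414, -0.136566)

1 0.5970 0.0415 0.4296
2 1.1430 0.1044 -0.1366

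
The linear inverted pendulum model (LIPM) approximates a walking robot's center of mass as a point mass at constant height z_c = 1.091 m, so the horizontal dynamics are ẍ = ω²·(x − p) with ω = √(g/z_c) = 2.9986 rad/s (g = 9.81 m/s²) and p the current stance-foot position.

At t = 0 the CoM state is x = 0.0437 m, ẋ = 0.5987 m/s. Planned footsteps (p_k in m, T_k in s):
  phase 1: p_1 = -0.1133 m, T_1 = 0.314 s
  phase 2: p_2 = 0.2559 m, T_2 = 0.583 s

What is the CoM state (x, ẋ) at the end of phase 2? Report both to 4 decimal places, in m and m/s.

x = 1.7884, ẋ = 4.7967

phase 1: p=-0.1133, T=0.314, ωT=0.941560, cosh=1.476999, sinh=1.086980; start (x,ẋ)=(0.043700, 0.598700) → end (x,ẋ)=(0.335615, 1.396008)
phase 2: p=0.2559, T=0.583, ωT=1.748184, cosh=2.959125, sinh=2.785035; start (x,ẋ)=(0.335615, 1.396008) → end (x,ẋ)=(1.788369, 4.796680)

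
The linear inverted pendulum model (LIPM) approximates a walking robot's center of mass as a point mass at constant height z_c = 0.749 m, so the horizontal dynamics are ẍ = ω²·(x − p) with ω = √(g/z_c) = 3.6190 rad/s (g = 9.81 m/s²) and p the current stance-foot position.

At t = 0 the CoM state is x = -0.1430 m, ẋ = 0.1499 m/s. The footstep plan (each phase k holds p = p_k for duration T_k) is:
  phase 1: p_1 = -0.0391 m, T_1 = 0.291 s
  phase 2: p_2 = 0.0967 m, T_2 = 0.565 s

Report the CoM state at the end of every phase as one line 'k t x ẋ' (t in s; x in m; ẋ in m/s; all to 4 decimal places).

phase 1: p=-0.0391, T=0.291, ωT=1.053129, cosh=1.607726, sinh=1.258881; start (x,ẋ)=(-0.143000, 0.149900) → end (x,ẋ)=(-0.153999, -0.232359)
phase 2: p=0.0967, T=0.565, ωT=2.044735, cosh=3.928263, sinh=3.798848; start (x,ẋ)=(-0.153999, -0.232359) → end (x,ẋ)=(-1.132020, -4.359391)

1 0.2910 -0.1540 -0.2324
2 0.8560 -1.1320 -4.3594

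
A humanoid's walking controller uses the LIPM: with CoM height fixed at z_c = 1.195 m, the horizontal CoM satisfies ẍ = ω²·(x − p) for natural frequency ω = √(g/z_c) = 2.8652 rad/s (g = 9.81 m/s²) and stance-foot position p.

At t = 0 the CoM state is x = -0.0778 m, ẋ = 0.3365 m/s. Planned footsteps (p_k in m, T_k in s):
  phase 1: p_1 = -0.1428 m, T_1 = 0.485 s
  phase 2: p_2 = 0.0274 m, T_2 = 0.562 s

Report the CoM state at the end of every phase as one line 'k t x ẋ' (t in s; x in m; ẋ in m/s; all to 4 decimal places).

1 0.4850 0.2168 1.0677
2 1.0470 1.4152 4.0814

phase 1: p=-0.1428, T=0.485, ωT=1.389622, cosh=2.131251, sinh=1.882082; start (x,ẋ)=(-0.077800, 0.336500) → end (x,ẋ)=(0.216770, 1.067681)
phase 2: p=0.0274, T=0.562, ωT=1.610242, cosh=2.601932, sinh=2.402092; start (x,ẋ)=(0.216770, 1.067681) → end (x,ẋ)=(1.415238, 4.081369)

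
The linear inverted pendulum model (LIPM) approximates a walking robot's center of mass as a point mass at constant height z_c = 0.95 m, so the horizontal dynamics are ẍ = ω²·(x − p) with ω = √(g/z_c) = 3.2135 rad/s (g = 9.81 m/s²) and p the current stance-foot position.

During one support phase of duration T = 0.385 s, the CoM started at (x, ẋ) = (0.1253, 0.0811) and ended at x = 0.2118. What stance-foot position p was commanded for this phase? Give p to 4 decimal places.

ωT = 3.2135·0.385 = 1.237197; cosh(ωT) = 1.868070, sinh(ωT) = 1.577873
x(T) = p + (x₀−p)·cosh(ωT) + (ẋ₀/ω)·sinh(ωT) ⇒ p·(1 − cosh) = x(T) − x₀·cosh − (ẋ₀/ω)·sinh
numerator   = 0.2118 − (0.1253)·1.868070 − (0.0811/3.2135)·1.577873 = -0.062090
denominator = 1 − 1.868070 = -0.868070
p = -0.062090 / -0.868070 = 0.0715

p = 0.0715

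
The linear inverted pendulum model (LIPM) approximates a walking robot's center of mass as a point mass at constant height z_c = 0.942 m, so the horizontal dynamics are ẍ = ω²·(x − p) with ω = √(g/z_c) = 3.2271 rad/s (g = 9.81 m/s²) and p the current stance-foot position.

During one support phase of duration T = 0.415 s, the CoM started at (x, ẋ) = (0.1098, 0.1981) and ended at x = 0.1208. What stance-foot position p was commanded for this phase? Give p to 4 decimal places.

ωT = 3.2271·0.415 = 1.339247; cosh(ωT) = 2.039105, sinh(ωT) = 1.777062
x(T) = p + (x₀−p)·cosh(ωT) + (ẋ₀/ω)·sinh(ωT) ⇒ p·(1 − cosh) = x(T) − x₀·cosh − (ẋ₀/ω)·sinh
numerator   = 0.1208 − (0.1098)·2.039105 − (0.1981/3.2271)·1.777062 = -0.212181
denominator = 1 − 2.039105 = -1.039105
p = -0.212181 / -1.039105 = 0.2042

p = 0.2042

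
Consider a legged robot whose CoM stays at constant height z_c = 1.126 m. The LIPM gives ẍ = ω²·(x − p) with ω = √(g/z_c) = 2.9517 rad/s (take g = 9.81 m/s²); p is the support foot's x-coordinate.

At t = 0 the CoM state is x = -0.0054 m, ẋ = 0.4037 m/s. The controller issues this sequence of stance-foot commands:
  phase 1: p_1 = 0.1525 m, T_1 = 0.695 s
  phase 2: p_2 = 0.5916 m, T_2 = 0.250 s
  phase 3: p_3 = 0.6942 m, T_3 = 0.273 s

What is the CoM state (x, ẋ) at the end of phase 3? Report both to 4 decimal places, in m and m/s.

phase 1: p=0.1525, T=0.695, ωT=2.051432, cosh=3.953790, sinh=3.825239; start (x,ẋ)=(-0.005400, 0.403700) → end (x,ẋ)=(0.051369, -0.186697)
phase 2: p=0.5916, T=0.250, ωT=0.737925, cosh=1.284848, sinh=0.806743; start (x,ẋ)=(0.051369, -0.186697) → end (x,ẋ)=(-0.153541, -1.526309)
phase 3: p=0.6942, T=0.273, ωT=0.805814, cosh=1.342621, sinh=0.895897; start (x,ẋ)=(-0.153541, -1.526309) → end (x,ẋ)=(-0.907259, -4.291039)

x = -0.9073, ẋ = -4.2910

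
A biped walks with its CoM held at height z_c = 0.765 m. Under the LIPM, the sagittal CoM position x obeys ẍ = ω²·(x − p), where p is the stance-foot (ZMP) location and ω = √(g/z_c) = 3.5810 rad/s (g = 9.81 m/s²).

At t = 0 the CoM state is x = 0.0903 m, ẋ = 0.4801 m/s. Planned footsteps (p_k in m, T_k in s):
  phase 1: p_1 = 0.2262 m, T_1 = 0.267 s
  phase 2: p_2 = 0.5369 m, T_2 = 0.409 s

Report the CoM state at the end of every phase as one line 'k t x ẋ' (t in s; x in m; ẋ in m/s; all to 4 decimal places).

1 0.2670 0.1719 0.1773
2 0.6760 -0.1933 -2.2719

phase 1: p=0.2262, T=0.267, ωT=0.956127, cosh=1.492990, sinh=1.108611; start (x,ẋ)=(0.090300, 0.480100) → end (x,ẋ)=(0.171933, 0.177270)
phase 2: p=0.5369, T=0.409, ωT=1.464629, cosh=2.278551, sinh=2.047387; start (x,ẋ)=(0.171933, 0.177270) → end (x,ẋ)=(-0.193345, -2.271909)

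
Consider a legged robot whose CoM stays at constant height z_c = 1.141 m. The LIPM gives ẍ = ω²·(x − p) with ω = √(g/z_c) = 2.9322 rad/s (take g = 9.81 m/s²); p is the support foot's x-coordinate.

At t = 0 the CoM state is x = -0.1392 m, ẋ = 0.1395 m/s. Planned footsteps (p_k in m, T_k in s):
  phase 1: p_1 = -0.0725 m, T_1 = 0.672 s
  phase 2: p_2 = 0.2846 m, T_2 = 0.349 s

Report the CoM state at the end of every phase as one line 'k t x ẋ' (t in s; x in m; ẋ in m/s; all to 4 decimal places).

phase 1: p=-0.0725, T=0.672, ωT=1.970438, cosh=3.656608, sinh=3.517213; start (x,ẋ)=(-0.139200, 0.139500) → end (x,ẋ)=(-0.149064, -0.177792)
phase 2: p=0.2846, T=0.349, ωT=1.023338, cosh=1.570930, sinh=1.211537; start (x,ẋ)=(-0.149064, -0.177792) → end (x,ẋ)=(-0.470116, -1.819874)

1 0.6720 -0.1491 -0.1778
2 1.0210 -0.4701 -1.8199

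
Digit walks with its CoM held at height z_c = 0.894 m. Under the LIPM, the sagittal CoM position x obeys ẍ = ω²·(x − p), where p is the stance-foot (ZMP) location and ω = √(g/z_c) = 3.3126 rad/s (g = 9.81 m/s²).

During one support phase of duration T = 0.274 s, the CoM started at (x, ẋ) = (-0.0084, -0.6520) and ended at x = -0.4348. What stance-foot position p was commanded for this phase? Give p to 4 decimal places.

p = 0.4955

ωT = 3.3126·0.274 = 0.907652; cosh(ωT) = 1.440984, sinh(ωT) = 1.037513
x(T) = p + (x₀−p)·cosh(ωT) + (ẋ₀/ω)·sinh(ωT) ⇒ p·(1 − cosh) = x(T) − x₀·cosh − (ẋ₀/ω)·sinh
numerator   = -0.4348 − (-0.0084)·1.440984 − (-0.6520/3.3126)·1.037513 = -0.218488
denominator = 1 − 1.440984 = -0.440984
p = -0.218488 / -0.440984 = 0.4955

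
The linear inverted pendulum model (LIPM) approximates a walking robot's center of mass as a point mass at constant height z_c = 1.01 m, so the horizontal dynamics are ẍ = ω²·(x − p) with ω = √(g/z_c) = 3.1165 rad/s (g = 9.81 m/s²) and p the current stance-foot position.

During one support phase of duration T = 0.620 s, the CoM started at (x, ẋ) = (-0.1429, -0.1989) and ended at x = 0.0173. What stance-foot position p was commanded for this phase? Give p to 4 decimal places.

p = -0.2918

ωT = 3.1165·0.620 = 1.932230; cosh(ωT) = 3.524858, sinh(ωT) = 3.380033
x(T) = p + (x₀−p)·cosh(ωT) + (ẋ₀/ω)·sinh(ωT) ⇒ p·(1 − cosh) = x(T) − x₀·cosh − (ẋ₀/ω)·sinh
numerator   = 0.0173 − (-0.1429)·3.524858 − (-0.1989/3.1165)·3.380033 = 0.736721
denominator = 1 − 3.524858 = -2.524858
p = 0.736721 / -2.524858 = -0.2918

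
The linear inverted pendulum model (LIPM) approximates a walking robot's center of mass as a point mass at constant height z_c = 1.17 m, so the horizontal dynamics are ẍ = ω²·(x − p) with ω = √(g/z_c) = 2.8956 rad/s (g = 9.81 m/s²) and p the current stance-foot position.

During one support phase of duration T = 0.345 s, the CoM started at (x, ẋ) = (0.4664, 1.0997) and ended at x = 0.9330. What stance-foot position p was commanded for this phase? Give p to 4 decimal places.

ωT = 2.8956·0.345 = 0.998982; cosh(ωT) = 1.541885, sinh(ωT) = 1.173631
x(T) = p + (x₀−p)·cosh(ωT) + (ẋ₀/ω)·sinh(ωT) ⇒ p·(1 − cosh) = x(T) − x₀·cosh − (ẋ₀/ω)·sinh
numerator   = 0.9330 − (0.4664)·1.541885 − (1.0997/2.8956)·1.173631 = -0.231860
denominator = 1 − 1.541885 = -0.541885
p = -0.231860 / -0.541885 = 0.4279

p = 0.4279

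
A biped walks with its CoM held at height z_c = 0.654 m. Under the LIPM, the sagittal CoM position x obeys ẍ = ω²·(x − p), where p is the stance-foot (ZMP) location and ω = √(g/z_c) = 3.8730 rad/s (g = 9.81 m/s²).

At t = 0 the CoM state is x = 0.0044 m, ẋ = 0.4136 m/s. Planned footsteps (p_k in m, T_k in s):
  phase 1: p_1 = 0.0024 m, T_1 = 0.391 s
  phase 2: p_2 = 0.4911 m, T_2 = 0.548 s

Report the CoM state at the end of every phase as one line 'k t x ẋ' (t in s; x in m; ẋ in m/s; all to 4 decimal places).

1 0.3910 0.2382 1.0024
2 0.9390 0.4851 0.2142

phase 1: p=0.0024, T=0.391, ωT=1.514343, cosh=2.383193, sinh=2.163240; start (x,ẋ)=(0.004400, 0.413600) → end (x,ẋ)=(0.238180, 1.002445)
phase 2: p=0.4911, T=0.548, ωT=2.122404, cosh=4.235467, sinh=4.115723; start (x,ẋ)=(0.238180, 1.002445) → end (x,ẋ)=(0.485135, 0.214230)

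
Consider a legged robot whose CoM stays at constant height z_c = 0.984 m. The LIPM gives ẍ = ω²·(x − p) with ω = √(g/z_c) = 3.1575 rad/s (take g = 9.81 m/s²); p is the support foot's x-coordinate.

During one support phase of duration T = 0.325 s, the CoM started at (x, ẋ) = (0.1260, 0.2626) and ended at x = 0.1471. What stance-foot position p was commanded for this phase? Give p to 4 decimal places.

ωT = 3.1575·0.325 = 1.026188; cosh(ωT) = 1.574389, sinh(ωT) = 1.216018
x(T) = p + (x₀−p)·cosh(ωT) + (ẋ₀/ω)·sinh(ωT) ⇒ p·(1 − cosh) = x(T) − x₀·cosh − (ẋ₀/ω)·sinh
numerator   = 0.1471 − (0.1260)·1.574389 − (0.2626/3.1575)·1.216018 = -0.152406
denominator = 1 − 1.574389 = -0.574389
p = -0.152406 / -0.574389 = 0.2653

p = 0.2653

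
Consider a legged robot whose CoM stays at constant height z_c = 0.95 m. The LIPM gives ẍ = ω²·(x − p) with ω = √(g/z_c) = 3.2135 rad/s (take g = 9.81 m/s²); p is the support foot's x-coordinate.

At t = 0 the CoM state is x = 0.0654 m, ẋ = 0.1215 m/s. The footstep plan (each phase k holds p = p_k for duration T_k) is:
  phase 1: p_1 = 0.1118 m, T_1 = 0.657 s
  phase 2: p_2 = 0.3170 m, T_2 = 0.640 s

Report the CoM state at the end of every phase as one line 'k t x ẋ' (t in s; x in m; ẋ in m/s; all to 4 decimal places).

1 0.6570 0.0712 -0.0976
2 1.2970 -0.7765 -3.4253

phase 1: p=0.1118, T=0.657, ωT=2.111270, cosh=4.189902, sinh=4.068817; start (x,ẋ)=(0.065400, 0.121500) → end (x,ẋ)=(0.071227, -0.097614)
phase 2: p=0.3170, T=0.640, ωT=2.056640, cosh=3.973767, sinh=3.845884; start (x,ẋ)=(0.071227, -0.097614) → end (x,ẋ)=(-0.776466, -3.425335)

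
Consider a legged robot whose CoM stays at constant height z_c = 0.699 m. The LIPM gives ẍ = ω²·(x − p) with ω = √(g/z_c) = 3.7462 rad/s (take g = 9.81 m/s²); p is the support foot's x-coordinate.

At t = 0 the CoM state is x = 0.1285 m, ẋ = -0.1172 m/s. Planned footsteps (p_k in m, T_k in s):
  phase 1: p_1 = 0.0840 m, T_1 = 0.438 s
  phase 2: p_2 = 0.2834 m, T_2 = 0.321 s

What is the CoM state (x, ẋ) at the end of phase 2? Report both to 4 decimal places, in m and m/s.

phase 1: p=0.0840, T=0.438, ωT=1.640836, cosh=2.676648, sinh=2.482830; start (x,ẋ)=(0.128500, -0.117200) → end (x,ẋ)=(0.125435, 0.100199)
phase 2: p=0.2834, T=0.321, ωT=1.202530, cosh=1.814481, sinh=1.514048; start (x,ẋ)=(0.125435, 0.100199) → end (x,ẋ)=(0.037272, -0.714154)

x = 0.0373, ẋ = -0.7142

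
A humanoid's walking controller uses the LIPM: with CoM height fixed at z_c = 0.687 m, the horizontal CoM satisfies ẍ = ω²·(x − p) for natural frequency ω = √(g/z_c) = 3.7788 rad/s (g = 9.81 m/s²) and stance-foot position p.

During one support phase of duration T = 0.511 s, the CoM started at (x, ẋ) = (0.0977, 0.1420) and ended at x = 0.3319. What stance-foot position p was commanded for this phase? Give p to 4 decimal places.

ωT = 3.7788·0.511 = 1.930967; cosh(ωT) = 3.520591, sinh(ωT) = 3.375583
x(T) = p + (x₀−p)·cosh(ωT) + (ẋ₀/ω)·sinh(ωT) ⇒ p·(1 − cosh) = x(T) − x₀·cosh − (ẋ₀/ω)·sinh
numerator   = 0.3319 − (0.0977)·3.520591 − (0.1420/3.7788)·3.375583 = -0.138910
denominator = 1 − 3.520591 = -2.520591
p = -0.138910 / -2.520591 = 0.0551

p = 0.0551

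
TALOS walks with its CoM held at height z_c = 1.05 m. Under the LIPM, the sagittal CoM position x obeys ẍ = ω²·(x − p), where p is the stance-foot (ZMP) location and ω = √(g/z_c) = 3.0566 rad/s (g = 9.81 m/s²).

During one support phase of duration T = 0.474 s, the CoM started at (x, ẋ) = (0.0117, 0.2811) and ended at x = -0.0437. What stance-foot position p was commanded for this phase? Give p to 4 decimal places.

p = 0.2046

ωT = 3.0566·0.474 = 1.448828; cosh(ωT) = 2.246484, sinh(ωT) = 2.011639
x(T) = p + (x₀−p)·cosh(ωT) + (ẋ₀/ω)·sinh(ωT) ⇒ p·(1 − cosh) = x(T) − x₀·cosh − (ẋ₀/ω)·sinh
numerator   = -0.0437 − (0.0117)·2.246484 − (0.2811/3.0566)·2.011639 = -0.254984
denominator = 1 − 2.246484 = -1.246484
p = -0.254984 / -1.246484 = 0.2046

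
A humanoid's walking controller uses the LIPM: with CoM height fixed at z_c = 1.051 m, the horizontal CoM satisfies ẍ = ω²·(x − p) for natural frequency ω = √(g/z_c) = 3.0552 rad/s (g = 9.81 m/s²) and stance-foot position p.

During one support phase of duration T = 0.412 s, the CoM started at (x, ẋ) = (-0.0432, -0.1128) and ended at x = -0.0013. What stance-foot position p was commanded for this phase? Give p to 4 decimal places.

p = -0.1558

ωT = 3.0552·0.412 = 1.258742; cosh(ωT) = 1.902501, sinh(ωT) = 1.618490
x(T) = p + (x₀−p)·cosh(ωT) + (ẋ₀/ω)·sinh(ωT) ⇒ p·(1 − cosh) = x(T) − x₀·cosh − (ẋ₀/ω)·sinh
numerator   = -0.0013 − (-0.0432)·1.902501 − (-0.1128/3.0552)·1.618490 = 0.140644
denominator = 1 − 1.902501 = -0.902501
p = 0.140644 / -0.902501 = -0.1558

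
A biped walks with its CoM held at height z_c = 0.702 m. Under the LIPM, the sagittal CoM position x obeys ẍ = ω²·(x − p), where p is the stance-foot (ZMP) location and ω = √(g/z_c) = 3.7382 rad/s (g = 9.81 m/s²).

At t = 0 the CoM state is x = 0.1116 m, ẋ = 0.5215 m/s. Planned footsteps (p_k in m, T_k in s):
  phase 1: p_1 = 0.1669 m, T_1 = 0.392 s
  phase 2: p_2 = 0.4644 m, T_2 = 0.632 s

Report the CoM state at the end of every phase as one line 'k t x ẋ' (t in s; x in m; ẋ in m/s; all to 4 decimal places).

1 0.3920 0.3267 0.7655
2 1.0240 0.8042 1.3908

phase 1: p=0.1669, T=0.392, ωT=1.465374, cosh=2.280078, sinh=2.049086; start (x,ẋ)=(0.111600, 0.521500) → end (x,ẋ)=(0.326671, 0.765468)
phase 2: p=0.4644, T=0.632, ωT=2.362542, cosh=5.356046, sinh=5.261866; start (x,ẋ)=(0.326671, 0.765468) → end (x,ẋ)=(0.804184, 1.390763)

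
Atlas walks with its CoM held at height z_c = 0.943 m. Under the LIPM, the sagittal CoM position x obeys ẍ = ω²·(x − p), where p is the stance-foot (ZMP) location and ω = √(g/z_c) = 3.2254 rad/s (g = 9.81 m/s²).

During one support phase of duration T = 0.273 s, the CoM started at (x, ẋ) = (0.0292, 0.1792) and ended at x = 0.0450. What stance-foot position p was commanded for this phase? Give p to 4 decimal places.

p = 0.1252

ωT = 3.2254·0.273 = 0.880534; cosh(ωT) = 1.413375, sinh(ωT) = 0.998813
x(T) = p + (x₀−p)·cosh(ωT) + (ẋ₀/ω)·sinh(ωT) ⇒ p·(1 − cosh) = x(T) − x₀·cosh − (ẋ₀/ω)·sinh
numerator   = 0.0450 − (0.0292)·1.413375 − (0.1792/3.2254)·0.998813 = -0.051764
denominator = 1 − 1.413375 = -0.413375
p = -0.051764 / -0.413375 = 0.1252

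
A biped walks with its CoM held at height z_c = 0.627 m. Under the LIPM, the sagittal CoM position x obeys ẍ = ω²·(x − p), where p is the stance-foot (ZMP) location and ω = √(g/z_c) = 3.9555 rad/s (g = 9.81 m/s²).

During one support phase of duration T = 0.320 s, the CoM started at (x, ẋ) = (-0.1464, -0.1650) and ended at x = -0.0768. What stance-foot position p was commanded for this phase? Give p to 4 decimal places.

ωT = 3.9555·0.320 = 1.265760; cosh(ωT) = 1.913906, sinh(ωT) = 1.631881
x(T) = p + (x₀−p)·cosh(ωT) + (ẋ₀/ω)·sinh(ωT) ⇒ p·(1 − cosh) = x(T) − x₀·cosh − (ẋ₀/ω)·sinh
numerator   = -0.0768 − (-0.1464)·1.913906 − (-0.1650/3.9555)·1.631881 = 0.271468
denominator = 1 − 1.913906 = -0.913906
p = 0.271468 / -0.913906 = -0.2970

p = -0.2970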